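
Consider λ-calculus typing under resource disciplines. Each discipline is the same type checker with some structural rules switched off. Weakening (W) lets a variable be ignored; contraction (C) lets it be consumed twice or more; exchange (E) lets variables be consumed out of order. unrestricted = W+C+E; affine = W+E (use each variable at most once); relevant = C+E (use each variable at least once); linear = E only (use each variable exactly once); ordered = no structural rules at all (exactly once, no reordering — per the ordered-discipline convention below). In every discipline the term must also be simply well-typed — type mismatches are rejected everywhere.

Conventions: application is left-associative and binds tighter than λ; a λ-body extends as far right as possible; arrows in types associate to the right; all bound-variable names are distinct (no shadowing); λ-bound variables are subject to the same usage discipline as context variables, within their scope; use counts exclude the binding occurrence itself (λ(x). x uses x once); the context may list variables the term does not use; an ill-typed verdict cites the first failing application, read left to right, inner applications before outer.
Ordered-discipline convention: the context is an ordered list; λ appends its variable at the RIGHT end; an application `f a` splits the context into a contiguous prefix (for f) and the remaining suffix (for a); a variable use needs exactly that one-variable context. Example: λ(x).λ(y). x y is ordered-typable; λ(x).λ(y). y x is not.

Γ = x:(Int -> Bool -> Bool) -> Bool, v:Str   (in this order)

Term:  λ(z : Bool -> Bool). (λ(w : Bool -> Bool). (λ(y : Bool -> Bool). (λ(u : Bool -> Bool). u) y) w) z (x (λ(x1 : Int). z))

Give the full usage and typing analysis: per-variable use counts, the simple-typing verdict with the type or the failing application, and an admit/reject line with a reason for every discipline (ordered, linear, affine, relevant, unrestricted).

usage: x ×1; v ×0; z (λ-bound) ×2; w (λ-bound) ×1; y (λ-bound) ×1; u (λ-bound) ×1; x1 (λ-bound) ×0
use order (left to right): u, y, w, z, x, z
typing: well-typed — term : (Bool -> Bool) -> Bool
ordered: ✗ — needs contraction — z ×2; unused: v, x1 — weakening required
linear: ✗ — needs contraction — z ×2; unused: v, x1 — weakening required
affine: ✗ — needs contraction — z ×2
relevant: ✗ — unused: v, x1 — weakening required
unrestricted: ✓ — simply typable at (Bool -> Bool) -> Bool; W, C, E all held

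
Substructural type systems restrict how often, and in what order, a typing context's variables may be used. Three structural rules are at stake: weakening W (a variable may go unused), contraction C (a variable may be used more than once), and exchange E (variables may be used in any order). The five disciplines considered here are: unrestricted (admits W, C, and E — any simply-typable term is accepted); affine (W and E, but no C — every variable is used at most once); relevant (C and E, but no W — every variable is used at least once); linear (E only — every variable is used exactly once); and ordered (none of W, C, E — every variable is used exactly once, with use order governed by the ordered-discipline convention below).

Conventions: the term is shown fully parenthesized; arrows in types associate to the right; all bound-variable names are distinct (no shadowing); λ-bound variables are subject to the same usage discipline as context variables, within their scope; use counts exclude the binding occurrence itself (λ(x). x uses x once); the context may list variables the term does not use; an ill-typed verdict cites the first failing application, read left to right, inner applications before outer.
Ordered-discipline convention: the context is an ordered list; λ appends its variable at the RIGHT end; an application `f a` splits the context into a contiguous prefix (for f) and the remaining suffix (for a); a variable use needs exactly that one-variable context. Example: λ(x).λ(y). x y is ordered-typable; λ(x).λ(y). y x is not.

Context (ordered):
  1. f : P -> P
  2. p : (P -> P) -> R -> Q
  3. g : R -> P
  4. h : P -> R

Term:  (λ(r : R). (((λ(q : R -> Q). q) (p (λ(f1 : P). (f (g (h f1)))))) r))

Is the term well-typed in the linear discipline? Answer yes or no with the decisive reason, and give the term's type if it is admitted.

yes — f, p, g, h, r, q, f1: one use apiece; term : R -> Q
use counts: f: 1×; p: 1×; g: 1×; h: 1×; r (bound): 1×; q (bound): 1×; f1 (bound): 1×
use order (left to right): q, p, f, g, h, f1, r
typing: well-typed at R -> Q
per-discipline verdicts: ordered ✗; linear ✓; affine ✓; relevant ✓; unrestricted ✓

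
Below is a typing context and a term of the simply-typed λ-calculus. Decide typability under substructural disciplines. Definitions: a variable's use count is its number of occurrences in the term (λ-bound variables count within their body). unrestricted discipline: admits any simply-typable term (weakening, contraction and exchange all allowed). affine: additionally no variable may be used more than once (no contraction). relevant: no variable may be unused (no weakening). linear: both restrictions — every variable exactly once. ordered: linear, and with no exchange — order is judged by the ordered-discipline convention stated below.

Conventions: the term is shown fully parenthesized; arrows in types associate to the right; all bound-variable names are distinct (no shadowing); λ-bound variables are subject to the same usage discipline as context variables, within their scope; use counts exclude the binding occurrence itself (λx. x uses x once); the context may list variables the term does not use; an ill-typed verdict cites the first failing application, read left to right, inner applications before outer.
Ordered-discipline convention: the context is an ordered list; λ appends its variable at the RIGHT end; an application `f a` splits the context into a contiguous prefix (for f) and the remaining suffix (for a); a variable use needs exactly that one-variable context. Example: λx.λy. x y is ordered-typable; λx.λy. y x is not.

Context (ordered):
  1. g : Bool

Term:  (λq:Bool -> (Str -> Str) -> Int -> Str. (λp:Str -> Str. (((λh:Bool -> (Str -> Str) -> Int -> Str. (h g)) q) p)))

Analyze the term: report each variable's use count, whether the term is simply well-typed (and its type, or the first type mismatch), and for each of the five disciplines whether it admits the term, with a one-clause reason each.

usage: g: 1×, q (λ-bound): 1×, p (λ-bound): 1×, h (λ-bound): 1×
order of uses: h, g, q, p
typing: well-typed — term : (Bool -> (Str -> Str) -> Int -> Str) -> (Str -> Str) -> Int -> Str
ordered: ✗ — use order h, g, q, p needs exchange
linear: ✓ — g, q, p, h: one use apiece
affine: ✓ — none of g, q, p, h used more than once
relevant: ✓ — every one of g, q, p, h appears
unrestricted: ✓ — simply typable at (Bool -> (Str -> Str) -> Int -> Str) -> (Str -> Str) -> Int -> Str; W, C, E all held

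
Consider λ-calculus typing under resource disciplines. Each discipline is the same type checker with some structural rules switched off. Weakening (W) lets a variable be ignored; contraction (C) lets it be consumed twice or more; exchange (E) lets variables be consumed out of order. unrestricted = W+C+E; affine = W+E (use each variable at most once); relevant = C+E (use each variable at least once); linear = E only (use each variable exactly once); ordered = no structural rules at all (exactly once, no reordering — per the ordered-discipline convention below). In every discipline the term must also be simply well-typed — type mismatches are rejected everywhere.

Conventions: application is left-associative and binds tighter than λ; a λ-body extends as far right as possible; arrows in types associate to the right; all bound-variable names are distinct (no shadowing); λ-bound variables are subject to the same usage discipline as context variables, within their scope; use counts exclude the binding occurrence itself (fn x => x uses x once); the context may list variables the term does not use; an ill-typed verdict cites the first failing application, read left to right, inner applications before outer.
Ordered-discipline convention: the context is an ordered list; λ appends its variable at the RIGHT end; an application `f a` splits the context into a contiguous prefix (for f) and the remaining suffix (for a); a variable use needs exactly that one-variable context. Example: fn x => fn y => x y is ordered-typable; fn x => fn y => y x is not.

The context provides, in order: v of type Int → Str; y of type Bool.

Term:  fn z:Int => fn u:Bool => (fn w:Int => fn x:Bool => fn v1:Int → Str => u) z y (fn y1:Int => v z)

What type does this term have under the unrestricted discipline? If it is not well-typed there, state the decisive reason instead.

term : Int → Bool → Bool
usage: v: 1, y: 1, z (λ-bound): 2, u (λ-bound): 1, w (λ-bound): 0, x (λ-bound): 0, v1 (λ-bound): 0, y1 (λ-bound): 0
use order (left to right): u, z, y, v, z
typing: well-typed at Int → Bool → Bool
per-discipline verdicts: ordered ✗, linear ✗, affine ✗, relevant ✗, unrestricted ✓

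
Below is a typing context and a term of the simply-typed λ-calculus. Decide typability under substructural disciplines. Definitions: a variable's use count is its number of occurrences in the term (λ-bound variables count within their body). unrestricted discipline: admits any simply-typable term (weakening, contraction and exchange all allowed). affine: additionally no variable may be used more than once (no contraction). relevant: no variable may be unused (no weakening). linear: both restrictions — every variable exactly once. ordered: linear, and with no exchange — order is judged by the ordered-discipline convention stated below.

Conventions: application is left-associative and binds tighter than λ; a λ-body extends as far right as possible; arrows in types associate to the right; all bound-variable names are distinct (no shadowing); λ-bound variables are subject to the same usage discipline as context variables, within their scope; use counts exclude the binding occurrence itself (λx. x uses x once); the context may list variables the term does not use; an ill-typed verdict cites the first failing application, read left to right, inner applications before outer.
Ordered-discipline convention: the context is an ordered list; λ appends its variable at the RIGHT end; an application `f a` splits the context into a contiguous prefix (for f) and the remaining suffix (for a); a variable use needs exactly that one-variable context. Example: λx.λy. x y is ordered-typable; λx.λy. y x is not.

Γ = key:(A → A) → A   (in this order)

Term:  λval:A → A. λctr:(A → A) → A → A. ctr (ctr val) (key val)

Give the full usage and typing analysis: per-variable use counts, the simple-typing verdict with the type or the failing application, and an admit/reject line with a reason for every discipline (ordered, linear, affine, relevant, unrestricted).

variable uses: key=1, val (bound)=2, ctr (bound)=2
use order (left to right): ctr, ctr, val, key, val
typing: well-typed — term : (A → A) → ((A → A) → A → A) → A
ordered: ✗, uses contraction: val ×2, ctr ×2
linear: ✗, uses contraction: val ×2, ctr ×2
affine: ✗, uses contraction: val ×2, ctr ×2
relevant: ✓, key, val, ctr: all used, weakening unneeded
unrestricted: ✓, well-typed at (A → A) → ((A → A) → A → A) → A; no restrictions here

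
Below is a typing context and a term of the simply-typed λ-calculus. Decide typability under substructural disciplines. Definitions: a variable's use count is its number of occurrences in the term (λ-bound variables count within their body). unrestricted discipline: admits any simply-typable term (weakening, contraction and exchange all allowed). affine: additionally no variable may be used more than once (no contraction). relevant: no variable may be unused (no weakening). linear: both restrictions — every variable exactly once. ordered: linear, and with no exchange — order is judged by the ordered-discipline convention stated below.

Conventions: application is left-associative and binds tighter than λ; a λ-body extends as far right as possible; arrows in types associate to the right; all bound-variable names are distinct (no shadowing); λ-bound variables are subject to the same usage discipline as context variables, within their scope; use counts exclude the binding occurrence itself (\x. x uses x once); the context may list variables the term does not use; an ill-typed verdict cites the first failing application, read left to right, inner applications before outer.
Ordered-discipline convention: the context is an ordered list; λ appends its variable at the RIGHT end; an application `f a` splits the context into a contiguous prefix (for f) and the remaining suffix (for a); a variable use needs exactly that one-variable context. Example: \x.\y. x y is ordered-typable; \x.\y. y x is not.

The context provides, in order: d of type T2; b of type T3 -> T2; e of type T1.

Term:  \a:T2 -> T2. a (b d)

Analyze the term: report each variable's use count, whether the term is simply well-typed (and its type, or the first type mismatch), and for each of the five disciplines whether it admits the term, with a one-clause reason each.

counts: d: 1×, b: 1×, e: 0×, a (λ-bound): 1×
order of uses: a, b, d
typing: ill-typed: an application expects T3 but receives T2
ordered: ✗ — not simply typable
linear: ✗ — fails simple typing
affine: ✗ — a type mismatch blocks all five
relevant: ✗ — the type mismatch rejects it
unrestricted: ✗ — not simply typable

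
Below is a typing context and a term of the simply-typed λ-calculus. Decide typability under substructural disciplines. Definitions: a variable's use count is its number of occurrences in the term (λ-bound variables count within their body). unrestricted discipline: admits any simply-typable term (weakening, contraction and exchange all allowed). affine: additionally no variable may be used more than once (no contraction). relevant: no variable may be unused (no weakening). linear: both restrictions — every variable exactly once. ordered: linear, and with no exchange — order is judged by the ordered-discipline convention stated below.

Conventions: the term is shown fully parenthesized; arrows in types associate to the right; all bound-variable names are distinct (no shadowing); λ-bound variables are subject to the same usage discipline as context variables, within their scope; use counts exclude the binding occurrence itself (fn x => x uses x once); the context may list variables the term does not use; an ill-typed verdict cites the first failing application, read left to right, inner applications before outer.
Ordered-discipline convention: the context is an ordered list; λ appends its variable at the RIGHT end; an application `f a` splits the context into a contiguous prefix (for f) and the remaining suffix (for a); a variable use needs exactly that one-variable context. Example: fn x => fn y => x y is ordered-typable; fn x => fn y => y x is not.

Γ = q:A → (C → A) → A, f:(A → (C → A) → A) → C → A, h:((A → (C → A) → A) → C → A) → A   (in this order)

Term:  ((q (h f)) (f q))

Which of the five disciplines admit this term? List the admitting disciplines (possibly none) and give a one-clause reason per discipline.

accepted by: relevant, unrestricted
variable uses: q: 2, f: 2, h: 1
left-to-right use order: q, h, f, f, q
typing: well-typed at A
ordered ✗ (repeated use of q ×2, f ×2)
linear ✗ (repeated use of q ×2, f ×2)
affine ✗ (repeated use of q ×2, f ×2)
relevant ✓ (every one of q, f, h appears)
unrestricted ✓ (well-typed at A; no restrictions here)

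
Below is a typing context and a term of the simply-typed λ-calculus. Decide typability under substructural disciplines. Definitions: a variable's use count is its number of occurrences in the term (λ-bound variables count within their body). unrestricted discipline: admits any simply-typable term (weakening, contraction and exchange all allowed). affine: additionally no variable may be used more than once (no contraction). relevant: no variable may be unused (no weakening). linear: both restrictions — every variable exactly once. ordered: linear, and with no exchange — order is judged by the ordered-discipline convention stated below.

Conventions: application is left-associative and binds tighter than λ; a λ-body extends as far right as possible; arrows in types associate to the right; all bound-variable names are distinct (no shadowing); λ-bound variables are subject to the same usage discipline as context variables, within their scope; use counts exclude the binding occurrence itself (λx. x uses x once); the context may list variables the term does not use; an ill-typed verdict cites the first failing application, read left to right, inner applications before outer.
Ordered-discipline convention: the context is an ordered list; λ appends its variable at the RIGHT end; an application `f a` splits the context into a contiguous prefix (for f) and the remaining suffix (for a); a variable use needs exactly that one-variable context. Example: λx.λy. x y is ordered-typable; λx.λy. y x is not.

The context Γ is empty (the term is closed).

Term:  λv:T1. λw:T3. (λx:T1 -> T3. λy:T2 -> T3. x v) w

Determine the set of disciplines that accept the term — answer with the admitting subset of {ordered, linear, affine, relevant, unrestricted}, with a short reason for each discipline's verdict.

accepted by: none
usage: v (λ-bound): 1×, w (λ-bound): 1×, x (λ-bound): 1×, y (λ-bound): 0×
left-to-right use order: x, v, w
typing: ill-typed: an application expects T1 -> T3 but receives T3
ordered: ✗ — the type mismatch rejects it
linear: ✗ — not simply typable
affine: ✗ — fails simple typing
relevant: ✗ — a type mismatch blocks all five
unrestricted: ✗ — the type mismatch rejects it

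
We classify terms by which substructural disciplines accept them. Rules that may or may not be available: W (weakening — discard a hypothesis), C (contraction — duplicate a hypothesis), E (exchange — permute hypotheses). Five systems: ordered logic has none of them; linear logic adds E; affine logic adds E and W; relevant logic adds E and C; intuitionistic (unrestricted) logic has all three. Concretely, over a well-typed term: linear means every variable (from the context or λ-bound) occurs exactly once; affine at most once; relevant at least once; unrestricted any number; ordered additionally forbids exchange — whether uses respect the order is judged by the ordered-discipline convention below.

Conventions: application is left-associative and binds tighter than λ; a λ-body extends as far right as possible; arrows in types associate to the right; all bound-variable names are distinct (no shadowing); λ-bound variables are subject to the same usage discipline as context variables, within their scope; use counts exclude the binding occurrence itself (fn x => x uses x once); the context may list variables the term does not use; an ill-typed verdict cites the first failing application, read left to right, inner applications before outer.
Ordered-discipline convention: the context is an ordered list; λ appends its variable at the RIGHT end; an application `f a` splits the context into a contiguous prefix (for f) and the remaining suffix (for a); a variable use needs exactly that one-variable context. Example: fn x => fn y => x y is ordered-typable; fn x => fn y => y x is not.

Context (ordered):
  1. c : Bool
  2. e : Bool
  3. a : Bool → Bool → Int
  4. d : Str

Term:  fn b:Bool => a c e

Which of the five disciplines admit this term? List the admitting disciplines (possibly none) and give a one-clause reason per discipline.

admitting disciplines: affine, unrestricted
use counts: c=1; e=1; a=1; d=0; b (bound)=0
uses in reading order: a, c, e
typing: well-typed — term : Bool → Int
ordered ✗ (needs weakening: d, b unused)
linear ✗ (needs weakening: d, b unused)
affine ✓ (at most one use each (c, e, a, d, b))
relevant ✗ (needs weakening: d, b unused)
unrestricted ✓ (typability at Bool → Int is all that's needed)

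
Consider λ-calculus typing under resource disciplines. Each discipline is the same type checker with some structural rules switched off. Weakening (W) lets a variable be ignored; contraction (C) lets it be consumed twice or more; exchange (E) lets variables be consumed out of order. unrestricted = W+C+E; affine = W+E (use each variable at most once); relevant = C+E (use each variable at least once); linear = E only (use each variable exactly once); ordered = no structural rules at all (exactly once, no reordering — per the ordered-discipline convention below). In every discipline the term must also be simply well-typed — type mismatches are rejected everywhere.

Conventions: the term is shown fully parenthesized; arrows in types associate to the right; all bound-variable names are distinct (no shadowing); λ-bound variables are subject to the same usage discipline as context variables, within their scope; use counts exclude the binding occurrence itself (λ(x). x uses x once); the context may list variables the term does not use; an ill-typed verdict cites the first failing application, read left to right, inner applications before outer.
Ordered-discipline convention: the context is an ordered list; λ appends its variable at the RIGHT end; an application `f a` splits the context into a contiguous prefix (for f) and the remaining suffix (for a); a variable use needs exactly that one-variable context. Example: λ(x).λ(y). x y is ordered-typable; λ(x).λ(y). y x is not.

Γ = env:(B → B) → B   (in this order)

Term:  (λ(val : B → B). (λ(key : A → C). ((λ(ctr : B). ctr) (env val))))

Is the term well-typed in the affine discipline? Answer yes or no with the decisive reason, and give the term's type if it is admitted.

yes — env, val, key, ctr: no repeats, contraction unneeded; term : (B → B) → (A → C) → B
variable uses: env: 1×; val (bound): 1×; key (bound): 0×; ctr (bound): 1×
order of uses: ctr, env, val
typing: well-typed — term : (B → B) → (A → C) → B
summary: ordered ✗ | linear ✗ | affine ✓ | relevant ✗ | unrestricted ✓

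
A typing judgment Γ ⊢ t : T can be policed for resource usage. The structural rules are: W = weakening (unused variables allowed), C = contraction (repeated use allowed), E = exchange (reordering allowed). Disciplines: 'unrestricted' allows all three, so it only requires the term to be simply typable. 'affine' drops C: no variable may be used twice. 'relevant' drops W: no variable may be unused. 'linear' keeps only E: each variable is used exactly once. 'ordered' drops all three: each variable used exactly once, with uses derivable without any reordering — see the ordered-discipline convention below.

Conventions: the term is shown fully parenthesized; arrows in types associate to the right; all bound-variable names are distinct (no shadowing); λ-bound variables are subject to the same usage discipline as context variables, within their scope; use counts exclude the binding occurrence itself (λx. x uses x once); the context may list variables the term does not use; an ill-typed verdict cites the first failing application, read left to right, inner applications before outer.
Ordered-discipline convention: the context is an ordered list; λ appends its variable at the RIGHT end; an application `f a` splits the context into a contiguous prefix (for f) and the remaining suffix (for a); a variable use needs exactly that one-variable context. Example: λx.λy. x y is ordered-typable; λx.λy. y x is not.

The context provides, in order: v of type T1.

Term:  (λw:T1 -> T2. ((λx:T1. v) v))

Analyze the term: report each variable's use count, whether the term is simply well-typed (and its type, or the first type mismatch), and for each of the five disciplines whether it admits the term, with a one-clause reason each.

counts: v ×2, w (bound) ×0, x (bound) ×0
order of uses: v, v
typing: well-typed — term : (T1 -> T2) -> T1
ordered: ✗ — repeated use of v ×2; unused: w, x — weakening required
linear: ✗ — repeated use of v ×2; unused: w, x — weakening required
affine: ✗ — repeated use of v ×2
relevant: ✗ — unused: w, x — weakening required
unrestricted: ✓ — well-typed at (T1 -> T2) -> T1; no restrictions here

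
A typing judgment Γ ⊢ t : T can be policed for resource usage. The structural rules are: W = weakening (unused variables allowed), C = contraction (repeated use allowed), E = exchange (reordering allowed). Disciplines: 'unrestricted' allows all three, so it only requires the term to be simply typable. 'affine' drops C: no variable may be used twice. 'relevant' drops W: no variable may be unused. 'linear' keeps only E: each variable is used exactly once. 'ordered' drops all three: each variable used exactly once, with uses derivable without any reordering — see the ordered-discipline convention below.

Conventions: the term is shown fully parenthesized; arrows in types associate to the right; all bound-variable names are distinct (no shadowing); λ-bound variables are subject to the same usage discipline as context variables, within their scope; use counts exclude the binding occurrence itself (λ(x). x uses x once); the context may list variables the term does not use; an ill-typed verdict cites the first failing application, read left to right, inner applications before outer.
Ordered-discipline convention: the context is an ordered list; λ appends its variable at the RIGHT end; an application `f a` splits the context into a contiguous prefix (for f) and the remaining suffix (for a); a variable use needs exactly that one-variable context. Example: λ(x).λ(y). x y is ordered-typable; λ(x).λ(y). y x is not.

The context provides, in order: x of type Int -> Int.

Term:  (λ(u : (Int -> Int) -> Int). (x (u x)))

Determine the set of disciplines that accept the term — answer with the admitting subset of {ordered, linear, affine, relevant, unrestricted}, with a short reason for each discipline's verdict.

admitting disciplines: relevant, unrestricted
use counts: x: 2, u [bound]: 1
left-to-right use order: x, u, x
typing: well-typed at ((Int -> Int) -> Int) -> Int
ordered: ✗, needs contraction — x ×2
linear: ✗, needs contraction — x ×2
affine: ✗, needs contraction — x ×2
relevant: ✓, x, u: all used, weakening unneeded
unrestricted: ✓, simply typable at ((Int -> Int) -> Int) -> Int; W, C, E all held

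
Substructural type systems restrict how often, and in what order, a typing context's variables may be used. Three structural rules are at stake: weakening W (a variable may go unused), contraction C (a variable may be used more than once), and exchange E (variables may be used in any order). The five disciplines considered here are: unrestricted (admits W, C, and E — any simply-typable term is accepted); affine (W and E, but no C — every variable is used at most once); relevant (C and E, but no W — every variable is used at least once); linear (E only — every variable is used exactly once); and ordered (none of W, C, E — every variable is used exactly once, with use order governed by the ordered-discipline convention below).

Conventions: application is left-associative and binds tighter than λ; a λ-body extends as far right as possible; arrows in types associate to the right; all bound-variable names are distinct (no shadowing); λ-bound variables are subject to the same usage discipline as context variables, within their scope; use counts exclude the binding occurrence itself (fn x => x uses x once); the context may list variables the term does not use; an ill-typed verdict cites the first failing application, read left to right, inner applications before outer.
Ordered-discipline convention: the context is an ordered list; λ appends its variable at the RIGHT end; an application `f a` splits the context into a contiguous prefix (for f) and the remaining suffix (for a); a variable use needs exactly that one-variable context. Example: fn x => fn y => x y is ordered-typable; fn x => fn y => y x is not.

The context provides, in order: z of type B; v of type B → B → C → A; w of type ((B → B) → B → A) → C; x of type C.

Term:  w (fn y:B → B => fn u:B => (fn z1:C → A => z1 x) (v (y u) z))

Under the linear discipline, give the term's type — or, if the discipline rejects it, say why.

term : C
variable uses: z ×1, v ×1, w ×1, x ×1, y [bound] ×1, u [bound] ×1, z1 [bound] ×1
left-to-right use order: w, z1, x, v, y, u, z
typing: the term checks, with type C
summary: ordered ✗; linear ✓; affine ✓; relevant ✓; unrestricted ✓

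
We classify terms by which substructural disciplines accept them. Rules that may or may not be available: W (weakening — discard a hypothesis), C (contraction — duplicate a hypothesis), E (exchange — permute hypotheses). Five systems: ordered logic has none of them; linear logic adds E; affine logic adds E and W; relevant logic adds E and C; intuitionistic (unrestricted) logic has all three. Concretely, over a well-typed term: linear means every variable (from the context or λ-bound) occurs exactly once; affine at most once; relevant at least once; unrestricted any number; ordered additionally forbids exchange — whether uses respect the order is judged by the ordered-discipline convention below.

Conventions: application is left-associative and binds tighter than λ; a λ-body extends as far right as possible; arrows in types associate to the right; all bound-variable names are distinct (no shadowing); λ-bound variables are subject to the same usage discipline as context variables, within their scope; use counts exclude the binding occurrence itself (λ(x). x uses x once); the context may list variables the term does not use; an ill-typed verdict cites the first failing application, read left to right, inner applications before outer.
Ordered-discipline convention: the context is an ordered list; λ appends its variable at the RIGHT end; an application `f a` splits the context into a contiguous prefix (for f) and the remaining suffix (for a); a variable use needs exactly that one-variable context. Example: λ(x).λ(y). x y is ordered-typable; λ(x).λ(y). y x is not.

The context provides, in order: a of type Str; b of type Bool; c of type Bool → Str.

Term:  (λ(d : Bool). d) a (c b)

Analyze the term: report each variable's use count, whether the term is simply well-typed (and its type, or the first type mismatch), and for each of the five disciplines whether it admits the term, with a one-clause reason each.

usage: a: 1×, b: 1×, c: 1×, d (bound): 1×
left-to-right use order: d, a, c, b
typing: ill-typed: a function awaiting Bool gets Str
ordered: ✗ — not simply typable
linear: ✗ — fails simple typing
affine: ✗ — a type mismatch blocks all five
relevant: ✗ — the type mismatch rejects it
unrestricted: ✗ — not simply typable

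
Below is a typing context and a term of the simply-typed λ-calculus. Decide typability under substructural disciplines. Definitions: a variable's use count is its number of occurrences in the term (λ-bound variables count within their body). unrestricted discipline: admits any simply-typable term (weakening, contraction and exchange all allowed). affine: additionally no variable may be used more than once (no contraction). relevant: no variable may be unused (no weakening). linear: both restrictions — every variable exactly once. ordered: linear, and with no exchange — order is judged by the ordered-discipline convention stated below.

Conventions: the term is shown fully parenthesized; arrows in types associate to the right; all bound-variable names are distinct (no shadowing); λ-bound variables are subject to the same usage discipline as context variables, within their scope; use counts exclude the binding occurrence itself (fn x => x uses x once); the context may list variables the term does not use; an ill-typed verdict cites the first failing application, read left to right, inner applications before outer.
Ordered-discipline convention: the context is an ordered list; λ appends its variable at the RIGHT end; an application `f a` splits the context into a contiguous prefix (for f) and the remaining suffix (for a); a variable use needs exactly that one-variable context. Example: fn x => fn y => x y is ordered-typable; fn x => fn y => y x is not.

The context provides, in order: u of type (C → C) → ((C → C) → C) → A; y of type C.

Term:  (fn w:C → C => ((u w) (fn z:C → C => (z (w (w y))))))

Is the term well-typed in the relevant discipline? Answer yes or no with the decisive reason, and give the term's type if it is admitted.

yes — at least one use each (u, y, w, z); term : (C → C) → A
use counts: u: 1; y: 1; w [bound]: 3; z [bound]: 1
order of uses: u, w, z, w, w, y
typing: well-typed — term : (C → C) → A
per-discipline verdicts: ordered ✗, linear ✗, affine ✗, relevant ✓, unrestricted ✓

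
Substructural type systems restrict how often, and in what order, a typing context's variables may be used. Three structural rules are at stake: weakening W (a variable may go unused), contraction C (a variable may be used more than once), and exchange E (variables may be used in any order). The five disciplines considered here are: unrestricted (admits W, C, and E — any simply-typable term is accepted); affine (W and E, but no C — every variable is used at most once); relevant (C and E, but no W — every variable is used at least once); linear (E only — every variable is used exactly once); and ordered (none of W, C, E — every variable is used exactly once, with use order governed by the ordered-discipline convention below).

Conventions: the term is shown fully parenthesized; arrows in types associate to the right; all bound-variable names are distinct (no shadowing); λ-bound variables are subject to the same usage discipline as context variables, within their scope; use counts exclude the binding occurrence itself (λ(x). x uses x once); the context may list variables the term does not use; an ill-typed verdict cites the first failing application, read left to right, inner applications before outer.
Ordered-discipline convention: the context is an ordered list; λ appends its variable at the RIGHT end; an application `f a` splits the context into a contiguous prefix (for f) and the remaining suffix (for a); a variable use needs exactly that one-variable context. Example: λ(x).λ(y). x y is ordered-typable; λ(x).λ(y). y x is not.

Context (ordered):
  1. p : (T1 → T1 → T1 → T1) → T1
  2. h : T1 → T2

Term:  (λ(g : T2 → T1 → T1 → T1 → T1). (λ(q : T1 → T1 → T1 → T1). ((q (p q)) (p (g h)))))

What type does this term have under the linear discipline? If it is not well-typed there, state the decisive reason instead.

not well-typed under linear — a type mismatch blocks all five
usage: p ×2; h ×1; g [bound] ×1; q [bound] ×2
order of uses: q, p, q, p, g, h
typing: ill-typed: an argument T1 → T2 mismatches the expected T2
across the five disciplines: ordered ✗ · linear ✗ · affine ✗ · relevant ✗ · unrestricted ✗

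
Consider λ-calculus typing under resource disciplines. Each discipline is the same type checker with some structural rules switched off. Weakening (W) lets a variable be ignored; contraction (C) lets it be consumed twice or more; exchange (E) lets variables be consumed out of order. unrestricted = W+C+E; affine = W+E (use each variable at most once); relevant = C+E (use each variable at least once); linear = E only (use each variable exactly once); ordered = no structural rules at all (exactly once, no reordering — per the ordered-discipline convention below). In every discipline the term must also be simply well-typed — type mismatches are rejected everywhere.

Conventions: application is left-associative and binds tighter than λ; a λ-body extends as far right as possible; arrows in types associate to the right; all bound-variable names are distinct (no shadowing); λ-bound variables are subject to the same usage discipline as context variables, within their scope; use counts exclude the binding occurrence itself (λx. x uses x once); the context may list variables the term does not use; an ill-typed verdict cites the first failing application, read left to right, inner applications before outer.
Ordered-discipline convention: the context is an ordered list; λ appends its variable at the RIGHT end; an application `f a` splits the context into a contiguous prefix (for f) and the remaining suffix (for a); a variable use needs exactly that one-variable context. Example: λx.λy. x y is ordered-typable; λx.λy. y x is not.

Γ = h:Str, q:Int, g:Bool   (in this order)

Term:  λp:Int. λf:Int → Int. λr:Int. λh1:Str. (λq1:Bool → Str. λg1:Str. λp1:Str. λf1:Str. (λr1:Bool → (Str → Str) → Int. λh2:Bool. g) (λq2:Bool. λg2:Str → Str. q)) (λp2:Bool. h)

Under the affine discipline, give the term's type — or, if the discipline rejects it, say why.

term : Int → (Int → Int) → Int → Str → Str → Str → Str → Bool → Bool
counts: h ×1, q ×1, g ×1, p [bound] ×0, f [bound] ×0, r [bound] ×0, h1 [bound] ×0, q1 [bound] ×0, g1 [bound] ×0, p1 [bound] ×0, f1 [bound] ×0, r1 [bound] ×0, h2 [bound] ×0, q2 [bound] ×0, g2 [bound] ×0, p2 [bound] ×0
uses in reading order: g, q, h
typing: well-typed — term : Int → (Int → Int) → Int → Str → Str → Str → Str → Bool → Bool
all disciplines: ordered ✗ | linear ✗ | affine ✓ | relevant ✗ | unrestricted ✓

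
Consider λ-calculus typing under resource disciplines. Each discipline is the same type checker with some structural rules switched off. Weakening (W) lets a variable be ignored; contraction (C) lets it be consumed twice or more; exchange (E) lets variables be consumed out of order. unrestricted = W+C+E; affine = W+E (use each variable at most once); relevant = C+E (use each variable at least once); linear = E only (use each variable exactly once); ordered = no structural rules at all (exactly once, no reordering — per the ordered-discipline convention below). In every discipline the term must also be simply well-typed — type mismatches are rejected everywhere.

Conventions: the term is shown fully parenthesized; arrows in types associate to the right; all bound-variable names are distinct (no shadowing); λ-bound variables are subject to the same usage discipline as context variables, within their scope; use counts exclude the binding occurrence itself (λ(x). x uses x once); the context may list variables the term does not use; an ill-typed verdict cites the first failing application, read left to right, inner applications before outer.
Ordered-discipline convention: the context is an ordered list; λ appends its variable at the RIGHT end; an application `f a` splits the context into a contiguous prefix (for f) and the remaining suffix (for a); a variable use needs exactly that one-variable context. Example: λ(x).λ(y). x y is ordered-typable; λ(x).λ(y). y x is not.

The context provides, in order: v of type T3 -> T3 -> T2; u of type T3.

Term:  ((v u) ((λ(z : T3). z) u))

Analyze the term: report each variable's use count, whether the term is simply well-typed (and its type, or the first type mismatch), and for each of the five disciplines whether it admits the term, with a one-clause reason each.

variable uses: v: 1×; u: 2×; z [bound]: 1×
use order (left to right): v, u, z, u
typing: well-typed at T2
ordered ✗ (uses contraction: u ×2)
linear ✗ (uses contraction: u ×2)
affine ✗ (uses contraction: u ×2)
relevant ✓ (none of v, u, z goes unused)
unrestricted ✓ (type-checks (T2) and nothing is barred)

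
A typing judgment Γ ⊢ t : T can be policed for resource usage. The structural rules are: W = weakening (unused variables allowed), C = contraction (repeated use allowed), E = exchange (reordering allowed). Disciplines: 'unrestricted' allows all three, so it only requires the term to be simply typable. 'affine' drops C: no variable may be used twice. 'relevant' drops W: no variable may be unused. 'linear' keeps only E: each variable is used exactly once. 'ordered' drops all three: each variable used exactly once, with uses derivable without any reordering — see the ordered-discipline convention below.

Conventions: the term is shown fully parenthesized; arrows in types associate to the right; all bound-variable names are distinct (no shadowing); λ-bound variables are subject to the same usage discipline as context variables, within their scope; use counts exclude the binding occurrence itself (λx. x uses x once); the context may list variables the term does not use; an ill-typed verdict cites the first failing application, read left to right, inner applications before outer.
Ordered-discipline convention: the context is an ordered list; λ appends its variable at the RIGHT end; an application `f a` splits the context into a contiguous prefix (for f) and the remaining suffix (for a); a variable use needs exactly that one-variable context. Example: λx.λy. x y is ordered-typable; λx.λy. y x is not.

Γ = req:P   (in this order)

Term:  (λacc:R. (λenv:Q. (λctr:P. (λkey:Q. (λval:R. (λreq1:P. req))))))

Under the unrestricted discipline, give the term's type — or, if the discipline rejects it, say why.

term : R → Q → P → Q → R → P → P
counts: req: 1, acc (λ-bound): 0, env (λ-bound): 0, ctr (λ-bound): 0, key (λ-bound): 0, val (λ-bound): 0, req1 (λ-bound): 0
left-to-right use order: req
typing: well-typed at R → Q → P → Q → R → P → P
per-discipline verdicts: ordered ✗, linear ✗, affine ✓, relevant ✗, unrestricted ✓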